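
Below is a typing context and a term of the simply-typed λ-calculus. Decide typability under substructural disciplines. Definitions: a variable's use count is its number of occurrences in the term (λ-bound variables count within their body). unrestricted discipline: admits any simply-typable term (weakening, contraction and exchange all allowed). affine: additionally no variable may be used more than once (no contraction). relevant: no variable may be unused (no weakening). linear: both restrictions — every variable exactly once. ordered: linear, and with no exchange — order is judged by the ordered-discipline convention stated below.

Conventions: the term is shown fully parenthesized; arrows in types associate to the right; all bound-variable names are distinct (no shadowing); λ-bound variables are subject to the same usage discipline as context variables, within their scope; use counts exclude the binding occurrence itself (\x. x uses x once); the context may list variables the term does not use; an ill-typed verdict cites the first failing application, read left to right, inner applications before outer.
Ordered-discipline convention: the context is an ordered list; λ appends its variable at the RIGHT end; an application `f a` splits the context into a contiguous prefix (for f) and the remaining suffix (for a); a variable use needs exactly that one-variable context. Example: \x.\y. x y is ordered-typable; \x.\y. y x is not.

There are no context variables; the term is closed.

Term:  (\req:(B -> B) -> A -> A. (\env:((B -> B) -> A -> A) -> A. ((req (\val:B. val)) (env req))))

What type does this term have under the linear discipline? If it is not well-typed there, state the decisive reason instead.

not well-typed under linear — needs contraction — req ×2
use counts: req (bound): 2; env (bound): 1; val (bound): 1
uses in reading order: req, val, env, req
typing: well-typed — term : ((B -> B) -> A -> A) -> (((B -> B) -> A -> A) -> A) -> A
summary: ordered ✗ | linear ✗ | affine ✗ | relevant ✓ | unrestricted ✓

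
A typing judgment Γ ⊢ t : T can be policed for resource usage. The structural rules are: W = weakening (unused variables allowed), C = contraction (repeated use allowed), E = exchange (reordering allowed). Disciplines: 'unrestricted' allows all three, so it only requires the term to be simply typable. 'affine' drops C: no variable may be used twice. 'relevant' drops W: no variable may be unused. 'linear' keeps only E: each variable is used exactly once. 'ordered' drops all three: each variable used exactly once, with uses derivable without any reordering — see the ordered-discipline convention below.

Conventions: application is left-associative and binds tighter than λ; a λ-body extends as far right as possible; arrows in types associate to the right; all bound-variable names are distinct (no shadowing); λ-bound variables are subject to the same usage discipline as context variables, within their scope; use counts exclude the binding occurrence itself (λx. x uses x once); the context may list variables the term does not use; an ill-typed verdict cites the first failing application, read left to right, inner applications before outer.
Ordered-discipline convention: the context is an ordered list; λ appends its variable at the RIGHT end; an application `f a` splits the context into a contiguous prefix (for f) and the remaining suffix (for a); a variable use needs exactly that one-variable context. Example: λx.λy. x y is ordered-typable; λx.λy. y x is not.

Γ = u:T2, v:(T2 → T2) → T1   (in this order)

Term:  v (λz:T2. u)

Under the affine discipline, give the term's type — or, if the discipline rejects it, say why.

term : T1
use counts: u=1, v=1, z [bound]=0
left-to-right use order: v, u
typing: well-typed — term : T1
summary: ordered ✗ · linear ✗ · affine ✓ · relevant ✗ · unrestricted ✓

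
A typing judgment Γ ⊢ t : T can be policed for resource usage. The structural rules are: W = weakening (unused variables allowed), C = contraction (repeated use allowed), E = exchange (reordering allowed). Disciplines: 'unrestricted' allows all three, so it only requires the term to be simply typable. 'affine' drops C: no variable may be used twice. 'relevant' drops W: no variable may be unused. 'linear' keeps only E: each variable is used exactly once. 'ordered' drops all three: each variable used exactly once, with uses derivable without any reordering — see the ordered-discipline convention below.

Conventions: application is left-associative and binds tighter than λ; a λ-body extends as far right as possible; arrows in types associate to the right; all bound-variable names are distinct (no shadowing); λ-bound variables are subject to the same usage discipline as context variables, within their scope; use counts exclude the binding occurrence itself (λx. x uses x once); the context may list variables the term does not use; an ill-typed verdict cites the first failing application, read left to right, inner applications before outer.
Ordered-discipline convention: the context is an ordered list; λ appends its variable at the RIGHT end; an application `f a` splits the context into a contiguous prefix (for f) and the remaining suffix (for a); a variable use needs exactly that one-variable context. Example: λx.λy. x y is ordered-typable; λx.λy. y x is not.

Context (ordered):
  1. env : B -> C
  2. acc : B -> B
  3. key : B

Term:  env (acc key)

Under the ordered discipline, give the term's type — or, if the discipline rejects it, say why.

term : C
use counts: env=1, acc=1, key=1
order of uses: env, acc, key
typing: the term checks, with type C
all disciplines: ordered ✓, linear ✓, affine ✓, relevant ✓, unrestricted ✓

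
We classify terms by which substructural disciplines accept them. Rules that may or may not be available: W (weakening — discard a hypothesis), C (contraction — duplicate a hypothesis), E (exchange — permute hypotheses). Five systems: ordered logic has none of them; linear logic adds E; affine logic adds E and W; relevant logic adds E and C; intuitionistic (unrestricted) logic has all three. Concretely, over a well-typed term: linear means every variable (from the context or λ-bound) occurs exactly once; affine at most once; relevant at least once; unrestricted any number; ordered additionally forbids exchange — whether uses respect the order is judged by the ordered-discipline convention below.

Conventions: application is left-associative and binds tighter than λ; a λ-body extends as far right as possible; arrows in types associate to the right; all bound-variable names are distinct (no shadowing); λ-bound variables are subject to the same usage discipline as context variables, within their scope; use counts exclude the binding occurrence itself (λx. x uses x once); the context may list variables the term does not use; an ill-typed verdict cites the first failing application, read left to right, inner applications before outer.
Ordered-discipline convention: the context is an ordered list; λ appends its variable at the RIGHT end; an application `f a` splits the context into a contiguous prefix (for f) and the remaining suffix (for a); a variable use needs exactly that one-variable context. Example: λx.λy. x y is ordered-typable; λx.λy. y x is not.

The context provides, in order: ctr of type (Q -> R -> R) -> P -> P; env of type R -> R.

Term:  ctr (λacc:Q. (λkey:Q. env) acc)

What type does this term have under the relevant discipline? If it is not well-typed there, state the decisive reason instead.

not well-typed under relevant — key never used (weakening)
variable uses: ctr: 1; env: 1; acc (λ-bound): 1; key (λ-bound): 0
uses in reading order: ctr, env, acc
typing: ✓ — P -> P
per-discipline verdicts: ordered ✗ | linear ✗ | affine ✓ | relevant ✗ | unrestricted ✓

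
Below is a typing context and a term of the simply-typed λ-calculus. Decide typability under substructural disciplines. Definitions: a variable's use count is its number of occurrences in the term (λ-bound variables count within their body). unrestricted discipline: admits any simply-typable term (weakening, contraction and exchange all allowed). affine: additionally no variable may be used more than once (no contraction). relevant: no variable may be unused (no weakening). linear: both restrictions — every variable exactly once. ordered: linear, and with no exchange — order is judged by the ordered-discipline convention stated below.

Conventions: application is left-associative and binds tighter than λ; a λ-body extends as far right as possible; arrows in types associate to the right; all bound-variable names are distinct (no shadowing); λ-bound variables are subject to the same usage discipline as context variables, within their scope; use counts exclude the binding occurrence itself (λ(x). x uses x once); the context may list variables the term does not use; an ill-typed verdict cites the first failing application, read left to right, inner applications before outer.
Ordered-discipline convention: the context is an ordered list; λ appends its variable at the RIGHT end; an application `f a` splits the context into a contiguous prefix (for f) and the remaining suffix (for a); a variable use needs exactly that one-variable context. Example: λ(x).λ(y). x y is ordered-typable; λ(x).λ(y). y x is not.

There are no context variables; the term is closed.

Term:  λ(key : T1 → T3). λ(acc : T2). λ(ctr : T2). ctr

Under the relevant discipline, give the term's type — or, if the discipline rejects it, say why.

not well-typed under relevant — key, acc never used (weakening)
use counts: key [bound]: 0×; acc [bound]: 0×; ctr [bound]: 1×
use order (left to right): ctr
typing: the term checks, with type (T1 → T3) → T2 → T2 → T2
all disciplines: ordered ✗, linear ✗, affine ✓, relevant ✗, unrestricted ✓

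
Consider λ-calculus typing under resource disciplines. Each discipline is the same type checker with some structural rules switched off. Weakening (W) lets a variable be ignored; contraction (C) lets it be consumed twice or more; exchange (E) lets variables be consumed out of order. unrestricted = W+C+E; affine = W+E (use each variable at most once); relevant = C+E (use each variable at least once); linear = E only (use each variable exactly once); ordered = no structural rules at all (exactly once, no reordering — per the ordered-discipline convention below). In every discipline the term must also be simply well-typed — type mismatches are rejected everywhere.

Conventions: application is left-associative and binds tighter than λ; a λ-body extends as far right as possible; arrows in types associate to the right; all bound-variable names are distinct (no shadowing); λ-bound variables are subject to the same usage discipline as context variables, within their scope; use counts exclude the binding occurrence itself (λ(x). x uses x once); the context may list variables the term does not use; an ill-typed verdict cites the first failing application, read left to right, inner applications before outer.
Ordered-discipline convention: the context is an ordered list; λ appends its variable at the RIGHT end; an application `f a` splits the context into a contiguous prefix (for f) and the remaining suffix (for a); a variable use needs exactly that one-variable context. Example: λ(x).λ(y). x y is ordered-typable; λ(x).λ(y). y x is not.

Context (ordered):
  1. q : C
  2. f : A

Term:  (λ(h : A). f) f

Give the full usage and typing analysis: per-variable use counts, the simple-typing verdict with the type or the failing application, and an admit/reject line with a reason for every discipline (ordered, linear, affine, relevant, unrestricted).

use counts: q=0, f=2, h (bound)=0
order of uses: f, f
typing: well-typed — term : A
ordered: ✗, uses contraction: f ×2; unused: q, h — weakening required
linear: ✗, uses contraction: f ×2; unused: q, h — weakening required
affine: ✗, uses contraction: f ×2
relevant: ✗, unused: q, h — weakening required
unrestricted: ✓, simply typable at A; W, C, E all held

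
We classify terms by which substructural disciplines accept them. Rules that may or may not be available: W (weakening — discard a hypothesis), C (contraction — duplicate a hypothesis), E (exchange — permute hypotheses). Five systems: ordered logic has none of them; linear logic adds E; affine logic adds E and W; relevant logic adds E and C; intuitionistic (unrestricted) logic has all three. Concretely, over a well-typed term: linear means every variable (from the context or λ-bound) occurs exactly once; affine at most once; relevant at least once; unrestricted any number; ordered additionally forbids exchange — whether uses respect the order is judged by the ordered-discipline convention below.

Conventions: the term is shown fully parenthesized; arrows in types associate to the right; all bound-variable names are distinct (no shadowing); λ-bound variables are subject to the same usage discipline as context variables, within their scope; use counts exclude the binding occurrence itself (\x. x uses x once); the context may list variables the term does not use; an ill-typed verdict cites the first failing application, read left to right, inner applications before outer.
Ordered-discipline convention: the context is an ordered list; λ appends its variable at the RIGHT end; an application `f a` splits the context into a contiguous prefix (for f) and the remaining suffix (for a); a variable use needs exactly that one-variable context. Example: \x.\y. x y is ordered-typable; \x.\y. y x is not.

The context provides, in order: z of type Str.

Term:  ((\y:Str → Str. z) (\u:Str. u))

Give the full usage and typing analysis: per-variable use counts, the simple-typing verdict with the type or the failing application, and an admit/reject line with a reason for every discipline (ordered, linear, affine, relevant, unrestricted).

variable uses: z ×1; y (bound) ×0; u (bound) ×1
left-to-right use order: z, u
typing: ✓ — Str
ordered: ✗, needs weakening: y unused
linear: ✗, needs weakening: y unused
affine: ✓, z, y, u: no repeats, contraction unneeded
relevant: ✗, needs weakening: y unused
unrestricted: ✓, typability at Str is all that's needed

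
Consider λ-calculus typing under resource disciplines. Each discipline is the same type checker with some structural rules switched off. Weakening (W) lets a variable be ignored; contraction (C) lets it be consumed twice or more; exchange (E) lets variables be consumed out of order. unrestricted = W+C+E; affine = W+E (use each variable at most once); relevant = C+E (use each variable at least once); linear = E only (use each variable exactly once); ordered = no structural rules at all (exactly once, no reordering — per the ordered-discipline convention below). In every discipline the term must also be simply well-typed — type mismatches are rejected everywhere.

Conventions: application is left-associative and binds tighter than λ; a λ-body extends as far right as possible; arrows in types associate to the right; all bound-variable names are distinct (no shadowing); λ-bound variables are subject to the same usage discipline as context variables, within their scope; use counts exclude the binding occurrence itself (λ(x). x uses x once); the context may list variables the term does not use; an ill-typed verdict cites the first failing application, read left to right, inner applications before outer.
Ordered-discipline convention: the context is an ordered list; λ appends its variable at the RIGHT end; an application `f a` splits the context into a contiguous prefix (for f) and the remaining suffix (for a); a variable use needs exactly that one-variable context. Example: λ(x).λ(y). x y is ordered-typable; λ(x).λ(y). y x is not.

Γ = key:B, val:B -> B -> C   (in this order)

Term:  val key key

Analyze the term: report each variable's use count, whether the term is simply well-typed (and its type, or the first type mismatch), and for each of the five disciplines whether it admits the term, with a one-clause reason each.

variable uses: key=2; val=1
order of uses: val, key, key
typing: the term checks, with type C
ordered: ✗ — key ×2 used more than once (contraction)
linear: ✗ — key ×2 used more than once (contraction)
affine: ✗ — key ×2 used more than once (contraction)
relevant: ✓ — none of key, val goes unused
unrestricted: ✓ — type-checks (C) and nothing is barred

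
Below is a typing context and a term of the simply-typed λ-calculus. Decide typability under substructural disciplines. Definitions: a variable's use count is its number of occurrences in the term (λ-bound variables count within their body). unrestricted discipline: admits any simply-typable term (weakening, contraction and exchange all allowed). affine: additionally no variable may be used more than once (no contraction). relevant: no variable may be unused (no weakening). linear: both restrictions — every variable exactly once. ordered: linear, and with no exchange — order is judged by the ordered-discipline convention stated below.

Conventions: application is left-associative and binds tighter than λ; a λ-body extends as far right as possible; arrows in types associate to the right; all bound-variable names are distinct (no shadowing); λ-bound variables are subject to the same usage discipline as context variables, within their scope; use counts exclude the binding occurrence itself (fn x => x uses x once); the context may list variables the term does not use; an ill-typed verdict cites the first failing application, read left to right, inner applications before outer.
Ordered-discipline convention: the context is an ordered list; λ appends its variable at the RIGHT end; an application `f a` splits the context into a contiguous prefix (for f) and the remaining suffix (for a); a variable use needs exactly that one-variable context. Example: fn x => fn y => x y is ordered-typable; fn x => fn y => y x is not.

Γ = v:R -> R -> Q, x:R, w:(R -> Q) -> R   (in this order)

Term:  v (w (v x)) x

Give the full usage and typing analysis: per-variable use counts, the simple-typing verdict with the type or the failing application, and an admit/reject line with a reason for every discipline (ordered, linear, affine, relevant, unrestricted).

use counts: v: 2; x: 2; w: 1
left-to-right use order: v, w, v, x, x
typing: the term checks, with type Q
ordered ✗ (repeated use of v ×2, x ×2)
linear ✗ (repeated use of v ×2, x ×2)
affine ✗ (repeated use of v ×2, x ×2)
relevant ✓ (at least one use each (v, x, w))
unrestricted ✓ (typability at Q is all that's needed)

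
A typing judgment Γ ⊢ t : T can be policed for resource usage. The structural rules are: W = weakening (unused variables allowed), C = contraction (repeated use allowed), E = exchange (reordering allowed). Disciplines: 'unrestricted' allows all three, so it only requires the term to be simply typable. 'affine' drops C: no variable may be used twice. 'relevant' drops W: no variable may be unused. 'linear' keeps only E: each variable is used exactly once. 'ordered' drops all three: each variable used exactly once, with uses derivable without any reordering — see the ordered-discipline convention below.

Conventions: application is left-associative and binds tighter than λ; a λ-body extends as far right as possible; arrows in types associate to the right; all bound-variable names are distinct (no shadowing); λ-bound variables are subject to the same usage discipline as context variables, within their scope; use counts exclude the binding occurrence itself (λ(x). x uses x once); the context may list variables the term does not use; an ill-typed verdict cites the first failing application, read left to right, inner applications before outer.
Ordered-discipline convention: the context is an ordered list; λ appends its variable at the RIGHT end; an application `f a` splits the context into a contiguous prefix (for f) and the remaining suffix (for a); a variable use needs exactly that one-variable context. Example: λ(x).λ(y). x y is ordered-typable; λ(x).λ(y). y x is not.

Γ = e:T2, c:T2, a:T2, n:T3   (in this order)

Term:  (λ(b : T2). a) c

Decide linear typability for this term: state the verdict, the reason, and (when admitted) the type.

no — unused: e, n, b — weakening required
usage: e=0; c=1; a=1; n=0; b (λ-bound)=0
use order (left to right): a, c
typing: ✓ — T2
per-discipline verdicts: ordered ✗ · linear ✗ · affine ✓ · relevant ✗ · unrestricted ✓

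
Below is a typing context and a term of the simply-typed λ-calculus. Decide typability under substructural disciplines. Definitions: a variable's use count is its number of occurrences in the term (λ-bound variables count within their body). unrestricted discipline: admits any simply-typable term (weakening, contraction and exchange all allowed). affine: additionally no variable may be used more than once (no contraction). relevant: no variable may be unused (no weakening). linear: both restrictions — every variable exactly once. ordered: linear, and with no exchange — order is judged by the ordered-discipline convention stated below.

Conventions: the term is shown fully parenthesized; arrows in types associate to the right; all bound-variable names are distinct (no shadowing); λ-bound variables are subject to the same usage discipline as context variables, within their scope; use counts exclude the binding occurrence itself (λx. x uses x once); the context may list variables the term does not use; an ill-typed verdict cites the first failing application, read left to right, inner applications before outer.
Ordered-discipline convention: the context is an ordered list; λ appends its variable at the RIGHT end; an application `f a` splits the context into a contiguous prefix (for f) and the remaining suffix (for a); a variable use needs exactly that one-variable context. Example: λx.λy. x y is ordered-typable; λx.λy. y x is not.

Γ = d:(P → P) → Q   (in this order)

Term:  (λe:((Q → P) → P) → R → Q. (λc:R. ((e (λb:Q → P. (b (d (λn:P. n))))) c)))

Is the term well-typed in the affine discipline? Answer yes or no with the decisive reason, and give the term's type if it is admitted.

yes — d, e, c, b, n: no repeats, contraction unneeded; term : (((Q → P) → P) → R → Q) → R → Q
usage: d ×1, e [bound] ×1, c [bound] ×1, b [bound] ×1, n [bound] ×1
left-to-right use order: e, b, d, n, c
typing: well-typed at (((Q → P) → P) → R → Q) → R → Q
across the five disciplines: ordered ✗ · linear ✓ · affine ✓ · relevant ✓ · unrestricted ✓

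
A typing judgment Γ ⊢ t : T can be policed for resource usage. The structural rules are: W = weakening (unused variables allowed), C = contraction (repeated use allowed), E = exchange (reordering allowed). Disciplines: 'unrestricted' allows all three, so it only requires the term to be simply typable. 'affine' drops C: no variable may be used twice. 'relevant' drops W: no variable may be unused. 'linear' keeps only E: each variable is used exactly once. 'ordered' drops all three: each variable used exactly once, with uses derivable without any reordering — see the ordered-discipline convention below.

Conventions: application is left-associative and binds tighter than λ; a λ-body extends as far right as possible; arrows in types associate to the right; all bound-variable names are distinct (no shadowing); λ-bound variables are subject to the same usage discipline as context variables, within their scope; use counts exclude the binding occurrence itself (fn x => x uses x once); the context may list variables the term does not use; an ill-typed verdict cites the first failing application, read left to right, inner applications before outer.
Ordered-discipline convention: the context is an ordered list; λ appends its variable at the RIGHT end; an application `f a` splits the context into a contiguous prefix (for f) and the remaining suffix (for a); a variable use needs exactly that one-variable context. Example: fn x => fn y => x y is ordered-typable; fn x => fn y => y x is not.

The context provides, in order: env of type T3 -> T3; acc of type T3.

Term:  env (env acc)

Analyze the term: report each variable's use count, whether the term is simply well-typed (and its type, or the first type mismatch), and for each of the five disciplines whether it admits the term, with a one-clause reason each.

usage: env: 2, acc: 1
use order (left to right): env, env, acc
typing: the term checks, with type T3
ordered ✗ (repeated use of env ×2)
linear ✗ (repeated use of env ×2)
affine ✗ (repeated use of env ×2)
relevant ✓ (env, acc: all used, weakening unneeded)
unrestricted ✓ (typability at T3 is all that's needed)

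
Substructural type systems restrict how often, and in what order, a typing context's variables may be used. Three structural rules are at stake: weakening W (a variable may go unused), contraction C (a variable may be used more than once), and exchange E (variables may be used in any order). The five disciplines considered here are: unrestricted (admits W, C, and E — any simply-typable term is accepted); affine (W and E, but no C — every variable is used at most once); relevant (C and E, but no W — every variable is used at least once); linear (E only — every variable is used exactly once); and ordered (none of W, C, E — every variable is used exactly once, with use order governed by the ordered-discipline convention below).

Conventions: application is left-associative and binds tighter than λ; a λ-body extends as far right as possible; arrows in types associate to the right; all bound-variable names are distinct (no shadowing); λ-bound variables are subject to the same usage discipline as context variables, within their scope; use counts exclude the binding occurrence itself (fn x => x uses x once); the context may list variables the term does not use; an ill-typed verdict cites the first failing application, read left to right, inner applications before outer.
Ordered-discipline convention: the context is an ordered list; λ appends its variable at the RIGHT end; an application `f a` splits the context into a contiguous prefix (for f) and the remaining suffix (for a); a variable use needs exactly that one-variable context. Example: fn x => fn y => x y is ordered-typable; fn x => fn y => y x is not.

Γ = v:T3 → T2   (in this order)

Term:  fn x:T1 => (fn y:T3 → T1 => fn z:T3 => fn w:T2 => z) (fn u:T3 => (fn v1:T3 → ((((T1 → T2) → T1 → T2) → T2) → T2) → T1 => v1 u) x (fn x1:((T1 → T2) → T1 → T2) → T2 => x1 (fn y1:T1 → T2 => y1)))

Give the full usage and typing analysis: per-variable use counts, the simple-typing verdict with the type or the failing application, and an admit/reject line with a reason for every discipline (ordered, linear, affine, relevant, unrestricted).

use counts: v=0, x (bound)=1, y (bound)=0, z (bound)=1, w (bound)=0, u (bound)=1, v1 (bound)=1, x1 (bound)=1, y1 (bound)=1
order of uses: z, v1, u, x, x1, y1
typing: ill-typed: an application expects T3 → ((((T1 → T2) → T1 → T2) → T2) → T2) → T1 but receives T1
ordered: ✗ — not simply typable
linear: ✗ — fails simple typing
affine: ✗ — a type mismatch blocks all five
relevant: ✗ — the type mismatch rejects it
unrestricted: ✗ — not simply typable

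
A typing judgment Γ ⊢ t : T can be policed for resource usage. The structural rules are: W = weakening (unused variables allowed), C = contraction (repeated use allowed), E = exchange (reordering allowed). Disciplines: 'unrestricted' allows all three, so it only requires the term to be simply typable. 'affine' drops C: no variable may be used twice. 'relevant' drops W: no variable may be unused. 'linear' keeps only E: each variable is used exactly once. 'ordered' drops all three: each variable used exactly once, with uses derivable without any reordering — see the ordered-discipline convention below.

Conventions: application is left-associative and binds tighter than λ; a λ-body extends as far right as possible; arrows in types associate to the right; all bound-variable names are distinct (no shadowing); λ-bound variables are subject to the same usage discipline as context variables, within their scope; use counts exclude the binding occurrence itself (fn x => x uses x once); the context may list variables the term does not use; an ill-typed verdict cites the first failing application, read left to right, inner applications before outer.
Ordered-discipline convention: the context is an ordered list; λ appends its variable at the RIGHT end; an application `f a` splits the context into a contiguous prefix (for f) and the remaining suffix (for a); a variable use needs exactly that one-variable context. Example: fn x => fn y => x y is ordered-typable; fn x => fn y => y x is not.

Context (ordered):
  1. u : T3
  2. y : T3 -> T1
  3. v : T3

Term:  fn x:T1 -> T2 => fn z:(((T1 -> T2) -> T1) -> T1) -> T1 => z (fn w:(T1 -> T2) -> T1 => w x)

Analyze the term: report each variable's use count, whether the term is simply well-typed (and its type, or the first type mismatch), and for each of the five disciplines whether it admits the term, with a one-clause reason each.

counts: u: 0×, y: 0×, v: 0×, x (bound): 1×, z (bound): 1×, w (bound): 1×
order of uses: z, w, x
typing: well-typed — term : (T1 -> T2) -> ((((T1 -> T2) -> T1) -> T1) -> T1) -> T1
ordered: ✗ — needs weakening: u, y, v unused
linear: ✗ — needs weakening: u, y, v unused
affine: ✓ — no duplicate uses among u, y, v, x, z, w
relevant: ✗ — needs weakening: u, y, v unused
unrestricted: ✓ — simply typable at (T1 -> T2) -> ((((T1 -> T2) -> T1) -> T1) -> T1) -> T1; W, C, E all held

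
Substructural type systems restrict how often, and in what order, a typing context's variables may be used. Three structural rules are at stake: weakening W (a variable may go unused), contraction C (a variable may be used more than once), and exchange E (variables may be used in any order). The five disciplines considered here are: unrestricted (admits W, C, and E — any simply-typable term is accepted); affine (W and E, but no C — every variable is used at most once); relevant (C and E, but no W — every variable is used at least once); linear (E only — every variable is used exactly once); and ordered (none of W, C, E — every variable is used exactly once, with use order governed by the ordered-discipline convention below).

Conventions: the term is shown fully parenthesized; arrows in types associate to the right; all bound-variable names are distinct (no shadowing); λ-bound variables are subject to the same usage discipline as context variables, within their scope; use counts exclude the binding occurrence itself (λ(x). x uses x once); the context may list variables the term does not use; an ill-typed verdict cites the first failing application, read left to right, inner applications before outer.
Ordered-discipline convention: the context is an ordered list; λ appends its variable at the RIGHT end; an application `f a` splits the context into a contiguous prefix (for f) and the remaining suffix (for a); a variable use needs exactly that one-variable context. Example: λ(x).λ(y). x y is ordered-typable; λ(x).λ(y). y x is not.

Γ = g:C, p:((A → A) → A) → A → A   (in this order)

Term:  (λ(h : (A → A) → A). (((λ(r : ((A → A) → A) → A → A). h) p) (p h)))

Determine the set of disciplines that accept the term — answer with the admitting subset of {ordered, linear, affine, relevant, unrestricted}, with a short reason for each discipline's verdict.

admitted by: unrestricted
usage: g=0; p=2; h [bound]=2; r [bound]=0
uses in reading order: h, p, p, h
typing: the term checks, with type ((A → A) → A) → A
ordered: ✗ — needs contraction — p ×2, h ×2; g, r left unused
linear: ✗ — needs contraction — p ×2, h ×2; g, r left unused
affine: ✗ — needs contraction — p ×2, h ×2
relevant: ✗ — g, r left unused
unrestricted: ✓ — well-typed at ((A → A) → A) → A; no restrictions here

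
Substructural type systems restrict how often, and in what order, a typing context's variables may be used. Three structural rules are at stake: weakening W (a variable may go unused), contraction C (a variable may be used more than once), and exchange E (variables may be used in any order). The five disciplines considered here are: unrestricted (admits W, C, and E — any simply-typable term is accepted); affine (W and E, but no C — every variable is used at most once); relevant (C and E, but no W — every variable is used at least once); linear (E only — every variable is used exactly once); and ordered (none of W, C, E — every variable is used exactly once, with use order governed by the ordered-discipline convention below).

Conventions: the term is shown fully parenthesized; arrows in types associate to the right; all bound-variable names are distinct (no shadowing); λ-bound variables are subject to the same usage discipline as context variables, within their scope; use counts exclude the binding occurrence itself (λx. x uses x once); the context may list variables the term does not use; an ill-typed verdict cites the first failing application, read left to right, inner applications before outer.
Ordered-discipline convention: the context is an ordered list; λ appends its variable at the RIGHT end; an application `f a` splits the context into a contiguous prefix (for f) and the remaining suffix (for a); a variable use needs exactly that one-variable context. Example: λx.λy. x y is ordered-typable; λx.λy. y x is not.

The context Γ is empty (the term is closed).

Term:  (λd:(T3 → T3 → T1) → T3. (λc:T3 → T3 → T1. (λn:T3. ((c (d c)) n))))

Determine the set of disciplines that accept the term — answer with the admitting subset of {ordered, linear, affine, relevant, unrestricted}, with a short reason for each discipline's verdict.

admitted in: relevant, unrestricted
usage: d (λ-bound): 1×; c (λ-bound): 2×; n (λ-bound): 1×
order of uses: c, d, c, n
typing: well-typed at ((T3 → T3 → T1) → T3) → (T3 → T3 → T1) → T3 → T1
ordered: ✗, c ×2 used more than once (contraction)
linear: ✗, c ×2 used more than once (contraction)
affine: ✗, c ×2 used more than once (contraction)
relevant: ✓, d, c, n: all used, weakening unneeded
unrestricted: ✓, typability at ((T3 → T3 → T1) → T3) → (T3 → T3 → T1) → T3 → T1 is all that's needed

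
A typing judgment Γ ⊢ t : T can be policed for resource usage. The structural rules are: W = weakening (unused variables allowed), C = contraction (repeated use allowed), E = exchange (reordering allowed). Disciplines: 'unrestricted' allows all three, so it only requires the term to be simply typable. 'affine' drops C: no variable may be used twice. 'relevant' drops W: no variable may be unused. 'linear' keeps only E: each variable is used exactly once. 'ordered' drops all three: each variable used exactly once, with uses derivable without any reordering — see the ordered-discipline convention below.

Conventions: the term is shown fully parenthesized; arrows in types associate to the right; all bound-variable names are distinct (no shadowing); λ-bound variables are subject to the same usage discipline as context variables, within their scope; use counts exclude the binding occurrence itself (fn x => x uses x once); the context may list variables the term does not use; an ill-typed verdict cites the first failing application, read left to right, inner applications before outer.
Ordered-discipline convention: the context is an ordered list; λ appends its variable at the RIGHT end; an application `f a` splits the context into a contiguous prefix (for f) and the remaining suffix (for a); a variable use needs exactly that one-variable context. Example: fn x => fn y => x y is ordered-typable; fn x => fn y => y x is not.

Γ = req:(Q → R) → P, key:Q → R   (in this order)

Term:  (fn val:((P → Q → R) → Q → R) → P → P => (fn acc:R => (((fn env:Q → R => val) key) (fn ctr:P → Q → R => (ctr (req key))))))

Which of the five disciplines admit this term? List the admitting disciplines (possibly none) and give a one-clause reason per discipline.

admitted in: unrestricted
variable uses: req: 1×, key: 2×, val (λ-bound): 1×, acc (λ-bound): 0×, env (λ-bound): 0×, ctr (λ-bound): 1×
left-to-right use order: val, key, ctr, req, key
typing: well-typed — term : (((P → Q → R) → Q → R) → P → P) → R → P → P
ordered: ✗, uses contraction: key ×2; needs weakening: acc, env unused
linear: ✗, uses contraction: key ×2; needs weakening: acc, env unused
affine: ✗, uses contraction: key ×2
relevant: ✗, needs weakening: acc, env unused
unrestricted: ✓, well-typed at (((P → Q → R) → Q → R) → P → P) → R → P → P; no restrictions here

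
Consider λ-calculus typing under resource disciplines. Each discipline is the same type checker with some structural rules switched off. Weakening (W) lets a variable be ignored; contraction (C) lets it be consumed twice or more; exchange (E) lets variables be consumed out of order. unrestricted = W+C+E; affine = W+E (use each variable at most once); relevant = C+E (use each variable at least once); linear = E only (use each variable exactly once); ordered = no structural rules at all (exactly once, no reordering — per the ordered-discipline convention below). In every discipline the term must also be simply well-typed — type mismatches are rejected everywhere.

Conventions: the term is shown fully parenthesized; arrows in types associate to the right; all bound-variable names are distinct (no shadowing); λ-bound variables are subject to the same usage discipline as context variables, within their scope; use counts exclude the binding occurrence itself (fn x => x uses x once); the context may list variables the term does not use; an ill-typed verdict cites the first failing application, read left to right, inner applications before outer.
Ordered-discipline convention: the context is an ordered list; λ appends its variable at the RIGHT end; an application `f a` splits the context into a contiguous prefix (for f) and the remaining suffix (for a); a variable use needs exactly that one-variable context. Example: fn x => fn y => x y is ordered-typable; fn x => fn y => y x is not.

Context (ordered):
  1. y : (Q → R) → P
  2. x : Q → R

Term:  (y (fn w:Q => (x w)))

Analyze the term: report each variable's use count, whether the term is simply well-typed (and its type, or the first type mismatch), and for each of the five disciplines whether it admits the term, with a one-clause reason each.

usage: y=1; x=1; w (bound)=1
uses in reading order: y, x, w
typing: well-typed at P
ordered ✓ (y, x, w: once each, no exchange needed)
linear ✓ (single use per variable (y, x, w))
affine ✓ (none of y, x, w used more than once)
relevant ✓ (y, x, w: all used, weakening unneeded)
unrestricted ✓ (typability at P is all that's needed)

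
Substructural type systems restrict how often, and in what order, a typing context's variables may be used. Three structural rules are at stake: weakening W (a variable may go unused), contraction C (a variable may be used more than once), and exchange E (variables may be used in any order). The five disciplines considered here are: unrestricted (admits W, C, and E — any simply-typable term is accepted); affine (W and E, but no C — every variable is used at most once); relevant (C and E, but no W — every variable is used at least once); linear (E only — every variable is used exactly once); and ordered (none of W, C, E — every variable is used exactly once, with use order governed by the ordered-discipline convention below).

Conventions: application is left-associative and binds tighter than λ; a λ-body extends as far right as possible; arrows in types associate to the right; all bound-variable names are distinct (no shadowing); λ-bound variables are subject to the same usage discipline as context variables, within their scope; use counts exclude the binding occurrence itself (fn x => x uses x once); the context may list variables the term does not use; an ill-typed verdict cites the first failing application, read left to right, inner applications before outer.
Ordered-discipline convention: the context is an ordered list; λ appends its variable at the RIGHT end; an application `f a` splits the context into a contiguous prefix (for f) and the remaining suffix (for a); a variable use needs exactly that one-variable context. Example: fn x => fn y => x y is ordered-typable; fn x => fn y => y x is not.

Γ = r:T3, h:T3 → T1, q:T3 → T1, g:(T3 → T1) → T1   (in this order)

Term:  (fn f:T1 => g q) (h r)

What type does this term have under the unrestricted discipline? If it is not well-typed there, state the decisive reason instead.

term : T1
use counts: r ×1, h ×1, q ×1, g ×1, f (λ-bound) ×0
order of uses: g, q, h, r
typing: the term checks, with type T1
across the five disciplines: ordered ✗; linear ✗; affine ✓; relevant ✗; unrestricted ✓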